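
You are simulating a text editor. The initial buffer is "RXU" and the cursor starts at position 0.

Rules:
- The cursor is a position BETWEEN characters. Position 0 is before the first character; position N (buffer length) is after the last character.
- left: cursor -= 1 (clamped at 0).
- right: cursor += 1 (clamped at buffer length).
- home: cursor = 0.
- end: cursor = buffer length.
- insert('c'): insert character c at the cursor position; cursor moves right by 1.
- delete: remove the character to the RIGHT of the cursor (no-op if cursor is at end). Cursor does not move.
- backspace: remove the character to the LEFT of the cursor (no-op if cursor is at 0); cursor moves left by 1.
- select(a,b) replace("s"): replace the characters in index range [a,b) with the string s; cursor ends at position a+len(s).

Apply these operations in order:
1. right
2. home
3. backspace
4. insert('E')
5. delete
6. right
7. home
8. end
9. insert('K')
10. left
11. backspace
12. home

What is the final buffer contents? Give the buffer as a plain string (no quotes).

Answer: EXK

Derivation:
After op 1 (right): buf='RXU' cursor=1
After op 2 (home): buf='RXU' cursor=0
After op 3 (backspace): buf='RXU' cursor=0
After op 4 (insert('E')): buf='ERXU' cursor=1
After op 5 (delete): buf='EXU' cursor=1
After op 6 (right): buf='EXU' cursor=2
After op 7 (home): buf='EXU' cursor=0
After op 8 (end): buf='EXU' cursor=3
After op 9 (insert('K')): buf='EXUK' cursor=4
After op 10 (left): buf='EXUK' cursor=3
After op 11 (backspace): buf='EXK' cursor=2
After op 12 (home): buf='EXK' cursor=0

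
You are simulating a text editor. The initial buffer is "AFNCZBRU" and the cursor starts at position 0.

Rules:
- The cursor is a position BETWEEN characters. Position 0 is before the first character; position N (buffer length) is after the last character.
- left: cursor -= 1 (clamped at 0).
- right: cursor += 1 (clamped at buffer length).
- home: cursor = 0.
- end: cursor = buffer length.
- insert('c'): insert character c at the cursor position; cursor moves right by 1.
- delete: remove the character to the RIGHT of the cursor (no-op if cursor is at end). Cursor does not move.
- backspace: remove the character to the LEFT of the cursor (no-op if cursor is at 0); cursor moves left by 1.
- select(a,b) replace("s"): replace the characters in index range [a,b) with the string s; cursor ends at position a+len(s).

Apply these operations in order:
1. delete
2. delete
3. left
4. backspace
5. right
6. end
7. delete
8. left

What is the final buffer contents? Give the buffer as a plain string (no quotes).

After op 1 (delete): buf='FNCZBRU' cursor=0
After op 2 (delete): buf='NCZBRU' cursor=0
After op 3 (left): buf='NCZBRU' cursor=0
After op 4 (backspace): buf='NCZBRU' cursor=0
After op 5 (right): buf='NCZBRU' cursor=1
After op 6 (end): buf='NCZBRU' cursor=6
After op 7 (delete): buf='NCZBRU' cursor=6
After op 8 (left): buf='NCZBRU' cursor=5

Answer: NCZBRU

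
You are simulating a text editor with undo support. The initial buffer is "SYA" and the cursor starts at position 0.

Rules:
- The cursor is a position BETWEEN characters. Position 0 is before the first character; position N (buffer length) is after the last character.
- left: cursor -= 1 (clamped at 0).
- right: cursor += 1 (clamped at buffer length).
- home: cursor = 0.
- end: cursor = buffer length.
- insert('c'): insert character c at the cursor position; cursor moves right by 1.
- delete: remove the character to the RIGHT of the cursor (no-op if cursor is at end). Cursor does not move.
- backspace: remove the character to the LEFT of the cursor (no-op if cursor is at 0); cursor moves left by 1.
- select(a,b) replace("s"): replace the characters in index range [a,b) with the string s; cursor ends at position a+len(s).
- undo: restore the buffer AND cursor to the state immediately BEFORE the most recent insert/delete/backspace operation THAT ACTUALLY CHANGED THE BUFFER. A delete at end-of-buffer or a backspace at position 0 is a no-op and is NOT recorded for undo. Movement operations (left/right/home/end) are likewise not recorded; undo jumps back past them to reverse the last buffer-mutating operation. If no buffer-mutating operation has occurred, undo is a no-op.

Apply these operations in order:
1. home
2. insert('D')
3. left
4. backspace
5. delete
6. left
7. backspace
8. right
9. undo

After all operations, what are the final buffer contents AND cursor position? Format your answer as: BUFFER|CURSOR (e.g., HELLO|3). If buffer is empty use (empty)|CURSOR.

After op 1 (home): buf='SYA' cursor=0
After op 2 (insert('D')): buf='DSYA' cursor=1
After op 3 (left): buf='DSYA' cursor=0
After op 4 (backspace): buf='DSYA' cursor=0
After op 5 (delete): buf='SYA' cursor=0
After op 6 (left): buf='SYA' cursor=0
After op 7 (backspace): buf='SYA' cursor=0
After op 8 (right): buf='SYA' cursor=1
After op 9 (undo): buf='DSYA' cursor=0

Answer: DSYA|0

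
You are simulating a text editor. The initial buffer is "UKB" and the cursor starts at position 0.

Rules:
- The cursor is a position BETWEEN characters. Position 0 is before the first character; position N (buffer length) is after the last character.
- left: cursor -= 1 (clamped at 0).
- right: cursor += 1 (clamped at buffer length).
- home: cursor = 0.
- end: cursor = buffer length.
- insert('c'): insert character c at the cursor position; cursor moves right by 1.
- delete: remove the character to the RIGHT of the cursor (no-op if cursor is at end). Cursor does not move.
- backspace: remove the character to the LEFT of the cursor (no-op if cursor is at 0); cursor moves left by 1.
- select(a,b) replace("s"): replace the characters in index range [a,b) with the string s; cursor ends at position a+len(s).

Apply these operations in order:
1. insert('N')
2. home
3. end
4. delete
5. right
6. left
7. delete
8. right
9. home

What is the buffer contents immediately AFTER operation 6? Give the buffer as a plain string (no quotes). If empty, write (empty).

Answer: NUKB

Derivation:
After op 1 (insert('N')): buf='NUKB' cursor=1
After op 2 (home): buf='NUKB' cursor=0
After op 3 (end): buf='NUKB' cursor=4
After op 4 (delete): buf='NUKB' cursor=4
After op 5 (right): buf='NUKB' cursor=4
After op 6 (left): buf='NUKB' cursor=3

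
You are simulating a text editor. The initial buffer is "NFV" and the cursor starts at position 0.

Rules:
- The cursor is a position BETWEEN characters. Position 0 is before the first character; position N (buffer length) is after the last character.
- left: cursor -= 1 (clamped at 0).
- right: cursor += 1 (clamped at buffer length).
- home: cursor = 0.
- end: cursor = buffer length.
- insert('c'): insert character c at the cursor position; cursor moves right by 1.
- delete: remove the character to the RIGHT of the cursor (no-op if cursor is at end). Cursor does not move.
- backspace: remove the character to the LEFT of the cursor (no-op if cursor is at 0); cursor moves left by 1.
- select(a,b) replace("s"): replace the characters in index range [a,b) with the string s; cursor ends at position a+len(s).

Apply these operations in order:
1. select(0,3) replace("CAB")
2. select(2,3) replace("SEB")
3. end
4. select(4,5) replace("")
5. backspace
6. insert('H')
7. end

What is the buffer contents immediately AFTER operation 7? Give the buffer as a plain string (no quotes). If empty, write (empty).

After op 1 (select(0,3) replace("CAB")): buf='CAB' cursor=3
After op 2 (select(2,3) replace("SEB")): buf='CASEB' cursor=5
After op 3 (end): buf='CASEB' cursor=5
After op 4 (select(4,5) replace("")): buf='CASE' cursor=4
After op 5 (backspace): buf='CAS' cursor=3
After op 6 (insert('H')): buf='CASH' cursor=4
After op 7 (end): buf='CASH' cursor=4

Answer: CASH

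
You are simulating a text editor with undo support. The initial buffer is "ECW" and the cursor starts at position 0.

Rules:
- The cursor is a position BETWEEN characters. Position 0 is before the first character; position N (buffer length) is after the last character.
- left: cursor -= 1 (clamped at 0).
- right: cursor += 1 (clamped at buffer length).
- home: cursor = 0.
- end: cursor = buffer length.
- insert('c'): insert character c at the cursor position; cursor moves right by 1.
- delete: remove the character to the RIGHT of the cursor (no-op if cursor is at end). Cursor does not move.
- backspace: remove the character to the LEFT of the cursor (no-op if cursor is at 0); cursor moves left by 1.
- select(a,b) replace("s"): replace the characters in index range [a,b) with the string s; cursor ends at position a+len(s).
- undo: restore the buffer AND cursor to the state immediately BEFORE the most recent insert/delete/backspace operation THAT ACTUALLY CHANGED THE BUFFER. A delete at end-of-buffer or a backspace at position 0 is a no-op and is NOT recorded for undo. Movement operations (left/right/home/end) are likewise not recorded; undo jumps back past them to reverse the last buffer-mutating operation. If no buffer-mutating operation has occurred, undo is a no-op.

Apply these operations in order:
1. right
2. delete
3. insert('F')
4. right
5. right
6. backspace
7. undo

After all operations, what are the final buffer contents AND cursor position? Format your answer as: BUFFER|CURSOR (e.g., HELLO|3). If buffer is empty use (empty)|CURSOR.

After op 1 (right): buf='ECW' cursor=1
After op 2 (delete): buf='EW' cursor=1
After op 3 (insert('F')): buf='EFW' cursor=2
After op 4 (right): buf='EFW' cursor=3
After op 5 (right): buf='EFW' cursor=3
After op 6 (backspace): buf='EF' cursor=2
After op 7 (undo): buf='EFW' cursor=3

Answer: EFW|3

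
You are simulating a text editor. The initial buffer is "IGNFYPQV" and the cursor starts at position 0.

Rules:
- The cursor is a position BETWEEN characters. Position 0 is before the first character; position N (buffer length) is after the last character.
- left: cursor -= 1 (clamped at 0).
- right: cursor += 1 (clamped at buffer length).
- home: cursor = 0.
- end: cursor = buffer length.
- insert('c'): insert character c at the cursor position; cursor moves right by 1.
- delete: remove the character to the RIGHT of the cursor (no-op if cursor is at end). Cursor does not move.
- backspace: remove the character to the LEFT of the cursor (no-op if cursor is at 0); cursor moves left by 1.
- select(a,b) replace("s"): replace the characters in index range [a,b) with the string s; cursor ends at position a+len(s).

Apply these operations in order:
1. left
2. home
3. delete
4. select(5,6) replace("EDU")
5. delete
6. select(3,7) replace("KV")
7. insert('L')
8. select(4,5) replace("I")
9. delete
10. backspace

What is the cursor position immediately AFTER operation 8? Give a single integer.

After op 1 (left): buf='IGNFYPQV' cursor=0
After op 2 (home): buf='IGNFYPQV' cursor=0
After op 3 (delete): buf='GNFYPQV' cursor=0
After op 4 (select(5,6) replace("EDU")): buf='GNFYPEDUV' cursor=8
After op 5 (delete): buf='GNFYPEDU' cursor=8
After op 6 (select(3,7) replace("KV")): buf='GNFKVU' cursor=5
After op 7 (insert('L')): buf='GNFKVLU' cursor=6
After op 8 (select(4,5) replace("I")): buf='GNFKILU' cursor=5

Answer: 5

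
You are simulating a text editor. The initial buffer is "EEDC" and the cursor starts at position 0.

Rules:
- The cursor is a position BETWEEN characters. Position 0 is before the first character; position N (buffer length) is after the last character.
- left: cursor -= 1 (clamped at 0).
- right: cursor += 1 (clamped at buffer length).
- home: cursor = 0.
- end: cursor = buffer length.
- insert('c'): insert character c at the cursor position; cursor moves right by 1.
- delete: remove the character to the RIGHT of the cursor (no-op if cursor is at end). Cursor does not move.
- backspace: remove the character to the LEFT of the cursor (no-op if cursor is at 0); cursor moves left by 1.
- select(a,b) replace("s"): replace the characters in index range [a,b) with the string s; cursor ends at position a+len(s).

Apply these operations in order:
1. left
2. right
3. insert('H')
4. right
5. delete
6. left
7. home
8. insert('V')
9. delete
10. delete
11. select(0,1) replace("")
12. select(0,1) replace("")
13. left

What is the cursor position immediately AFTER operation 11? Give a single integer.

Answer: 0

Derivation:
After op 1 (left): buf='EEDC' cursor=0
After op 2 (right): buf='EEDC' cursor=1
After op 3 (insert('H')): buf='EHEDC' cursor=2
After op 4 (right): buf='EHEDC' cursor=3
After op 5 (delete): buf='EHEC' cursor=3
After op 6 (left): buf='EHEC' cursor=2
After op 7 (home): buf='EHEC' cursor=0
After op 8 (insert('V')): buf='VEHEC' cursor=1
After op 9 (delete): buf='VHEC' cursor=1
After op 10 (delete): buf='VEC' cursor=1
After op 11 (select(0,1) replace("")): buf='EC' cursor=0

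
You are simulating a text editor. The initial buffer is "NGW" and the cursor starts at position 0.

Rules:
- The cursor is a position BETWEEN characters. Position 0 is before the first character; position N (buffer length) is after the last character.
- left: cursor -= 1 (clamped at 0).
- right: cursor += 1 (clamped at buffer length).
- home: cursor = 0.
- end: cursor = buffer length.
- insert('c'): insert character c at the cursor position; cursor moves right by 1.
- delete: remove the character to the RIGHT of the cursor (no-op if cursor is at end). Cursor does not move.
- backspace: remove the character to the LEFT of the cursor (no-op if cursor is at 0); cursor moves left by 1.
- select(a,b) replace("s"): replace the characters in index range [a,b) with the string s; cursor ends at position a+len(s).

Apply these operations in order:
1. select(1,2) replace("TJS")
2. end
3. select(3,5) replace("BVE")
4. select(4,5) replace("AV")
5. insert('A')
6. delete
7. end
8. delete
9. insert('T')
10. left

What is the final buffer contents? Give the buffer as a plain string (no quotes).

After op 1 (select(1,2) replace("TJS")): buf='NTJSW' cursor=4
After op 2 (end): buf='NTJSW' cursor=5
After op 3 (select(3,5) replace("BVE")): buf='NTJBVE' cursor=6
After op 4 (select(4,5) replace("AV")): buf='NTJBAVE' cursor=6
After op 5 (insert('A')): buf='NTJBAVAE' cursor=7
After op 6 (delete): buf='NTJBAVA' cursor=7
After op 7 (end): buf='NTJBAVA' cursor=7
After op 8 (delete): buf='NTJBAVA' cursor=7
After op 9 (insert('T')): buf='NTJBAVAT' cursor=8
After op 10 (left): buf='NTJBAVAT' cursor=7

Answer: NTJBAVAT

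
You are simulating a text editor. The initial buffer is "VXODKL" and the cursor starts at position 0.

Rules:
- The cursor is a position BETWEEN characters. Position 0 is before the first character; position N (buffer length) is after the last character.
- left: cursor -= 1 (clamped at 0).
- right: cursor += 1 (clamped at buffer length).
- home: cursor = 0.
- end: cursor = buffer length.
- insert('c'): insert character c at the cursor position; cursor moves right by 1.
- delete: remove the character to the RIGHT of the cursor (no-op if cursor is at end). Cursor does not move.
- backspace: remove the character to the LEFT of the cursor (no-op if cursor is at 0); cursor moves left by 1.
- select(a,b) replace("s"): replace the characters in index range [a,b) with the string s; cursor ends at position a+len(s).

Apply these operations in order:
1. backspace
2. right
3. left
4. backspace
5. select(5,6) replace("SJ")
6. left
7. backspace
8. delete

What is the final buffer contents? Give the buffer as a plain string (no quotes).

Answer: VXODK

Derivation:
After op 1 (backspace): buf='VXODKL' cursor=0
After op 2 (right): buf='VXODKL' cursor=1
After op 3 (left): buf='VXODKL' cursor=0
After op 4 (backspace): buf='VXODKL' cursor=0
After op 5 (select(5,6) replace("SJ")): buf='VXODKSJ' cursor=7
After op 6 (left): buf='VXODKSJ' cursor=6
After op 7 (backspace): buf='VXODKJ' cursor=5
After op 8 (delete): buf='VXODK' cursor=5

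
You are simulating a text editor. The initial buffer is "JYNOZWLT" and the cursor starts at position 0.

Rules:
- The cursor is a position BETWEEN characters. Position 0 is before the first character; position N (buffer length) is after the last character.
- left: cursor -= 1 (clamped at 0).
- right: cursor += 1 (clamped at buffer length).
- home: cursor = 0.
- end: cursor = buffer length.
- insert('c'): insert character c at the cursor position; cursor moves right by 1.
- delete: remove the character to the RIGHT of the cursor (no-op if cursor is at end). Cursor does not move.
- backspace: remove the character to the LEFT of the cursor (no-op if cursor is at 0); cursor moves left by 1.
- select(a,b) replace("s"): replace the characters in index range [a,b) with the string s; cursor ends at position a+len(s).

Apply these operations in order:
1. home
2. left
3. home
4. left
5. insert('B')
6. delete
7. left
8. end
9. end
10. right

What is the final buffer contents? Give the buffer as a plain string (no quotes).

After op 1 (home): buf='JYNOZWLT' cursor=0
After op 2 (left): buf='JYNOZWLT' cursor=0
After op 3 (home): buf='JYNOZWLT' cursor=0
After op 4 (left): buf='JYNOZWLT' cursor=0
After op 5 (insert('B')): buf='BJYNOZWLT' cursor=1
After op 6 (delete): buf='BYNOZWLT' cursor=1
After op 7 (left): buf='BYNOZWLT' cursor=0
After op 8 (end): buf='BYNOZWLT' cursor=8
After op 9 (end): buf='BYNOZWLT' cursor=8
After op 10 (right): buf='BYNOZWLT' cursor=8

Answer: BYNOZWLT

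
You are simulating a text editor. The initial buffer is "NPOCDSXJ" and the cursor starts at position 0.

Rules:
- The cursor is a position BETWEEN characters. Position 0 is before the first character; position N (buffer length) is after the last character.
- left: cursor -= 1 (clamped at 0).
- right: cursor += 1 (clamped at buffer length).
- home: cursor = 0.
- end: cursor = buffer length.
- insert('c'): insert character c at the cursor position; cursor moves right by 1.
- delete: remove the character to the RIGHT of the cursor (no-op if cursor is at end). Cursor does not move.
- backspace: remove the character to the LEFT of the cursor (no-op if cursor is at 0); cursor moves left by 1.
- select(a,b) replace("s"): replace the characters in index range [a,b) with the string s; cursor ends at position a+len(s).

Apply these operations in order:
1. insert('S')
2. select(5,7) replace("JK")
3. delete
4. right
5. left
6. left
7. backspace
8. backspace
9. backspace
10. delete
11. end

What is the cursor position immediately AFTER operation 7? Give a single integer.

After op 1 (insert('S')): buf='SNPOCDSXJ' cursor=1
After op 2 (select(5,7) replace("JK")): buf='SNPOCJKXJ' cursor=7
After op 3 (delete): buf='SNPOCJKJ' cursor=7
After op 4 (right): buf='SNPOCJKJ' cursor=8
After op 5 (left): buf='SNPOCJKJ' cursor=7
After op 6 (left): buf='SNPOCJKJ' cursor=6
After op 7 (backspace): buf='SNPOCKJ' cursor=5

Answer: 5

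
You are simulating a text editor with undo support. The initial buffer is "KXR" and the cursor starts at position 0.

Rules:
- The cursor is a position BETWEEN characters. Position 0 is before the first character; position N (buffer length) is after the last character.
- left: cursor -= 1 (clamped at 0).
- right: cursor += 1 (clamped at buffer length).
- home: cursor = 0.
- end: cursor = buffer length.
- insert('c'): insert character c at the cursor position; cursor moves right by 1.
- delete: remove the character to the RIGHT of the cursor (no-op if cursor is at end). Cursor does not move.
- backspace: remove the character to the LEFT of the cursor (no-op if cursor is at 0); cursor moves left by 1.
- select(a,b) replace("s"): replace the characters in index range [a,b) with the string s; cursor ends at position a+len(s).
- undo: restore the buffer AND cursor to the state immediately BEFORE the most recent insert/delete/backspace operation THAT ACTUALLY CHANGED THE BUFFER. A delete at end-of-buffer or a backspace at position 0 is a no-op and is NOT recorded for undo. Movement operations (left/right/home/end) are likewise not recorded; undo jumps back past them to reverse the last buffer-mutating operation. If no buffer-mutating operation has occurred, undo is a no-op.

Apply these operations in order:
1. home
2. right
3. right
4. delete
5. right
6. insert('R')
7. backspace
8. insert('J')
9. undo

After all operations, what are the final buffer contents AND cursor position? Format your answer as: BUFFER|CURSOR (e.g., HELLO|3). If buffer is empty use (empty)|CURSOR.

After op 1 (home): buf='KXR' cursor=0
After op 2 (right): buf='KXR' cursor=1
After op 3 (right): buf='KXR' cursor=2
After op 4 (delete): buf='KX' cursor=2
After op 5 (right): buf='KX' cursor=2
After op 6 (insert('R')): buf='KXR' cursor=3
After op 7 (backspace): buf='KX' cursor=2
After op 8 (insert('J')): buf='KXJ' cursor=3
After op 9 (undo): buf='KX' cursor=2

Answer: KX|2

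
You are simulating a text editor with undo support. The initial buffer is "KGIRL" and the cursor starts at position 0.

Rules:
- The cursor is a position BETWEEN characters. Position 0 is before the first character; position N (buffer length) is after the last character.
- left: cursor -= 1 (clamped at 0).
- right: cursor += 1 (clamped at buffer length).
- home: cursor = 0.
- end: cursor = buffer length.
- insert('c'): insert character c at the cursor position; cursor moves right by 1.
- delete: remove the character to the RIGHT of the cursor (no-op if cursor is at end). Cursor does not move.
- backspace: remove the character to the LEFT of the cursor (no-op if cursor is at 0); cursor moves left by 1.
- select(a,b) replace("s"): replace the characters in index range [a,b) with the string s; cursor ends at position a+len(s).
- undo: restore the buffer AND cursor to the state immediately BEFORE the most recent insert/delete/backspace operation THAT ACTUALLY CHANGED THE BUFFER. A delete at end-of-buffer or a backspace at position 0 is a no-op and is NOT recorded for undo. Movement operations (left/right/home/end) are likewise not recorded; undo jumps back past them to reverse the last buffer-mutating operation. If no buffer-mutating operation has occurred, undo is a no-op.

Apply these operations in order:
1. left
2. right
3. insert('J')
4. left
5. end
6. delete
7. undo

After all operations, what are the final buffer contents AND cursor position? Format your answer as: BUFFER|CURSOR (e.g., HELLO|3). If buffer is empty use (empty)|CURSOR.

After op 1 (left): buf='KGIRL' cursor=0
After op 2 (right): buf='KGIRL' cursor=1
After op 3 (insert('J')): buf='KJGIRL' cursor=2
After op 4 (left): buf='KJGIRL' cursor=1
After op 5 (end): buf='KJGIRL' cursor=6
After op 6 (delete): buf='KJGIRL' cursor=6
After op 7 (undo): buf='KGIRL' cursor=1

Answer: KGIRL|1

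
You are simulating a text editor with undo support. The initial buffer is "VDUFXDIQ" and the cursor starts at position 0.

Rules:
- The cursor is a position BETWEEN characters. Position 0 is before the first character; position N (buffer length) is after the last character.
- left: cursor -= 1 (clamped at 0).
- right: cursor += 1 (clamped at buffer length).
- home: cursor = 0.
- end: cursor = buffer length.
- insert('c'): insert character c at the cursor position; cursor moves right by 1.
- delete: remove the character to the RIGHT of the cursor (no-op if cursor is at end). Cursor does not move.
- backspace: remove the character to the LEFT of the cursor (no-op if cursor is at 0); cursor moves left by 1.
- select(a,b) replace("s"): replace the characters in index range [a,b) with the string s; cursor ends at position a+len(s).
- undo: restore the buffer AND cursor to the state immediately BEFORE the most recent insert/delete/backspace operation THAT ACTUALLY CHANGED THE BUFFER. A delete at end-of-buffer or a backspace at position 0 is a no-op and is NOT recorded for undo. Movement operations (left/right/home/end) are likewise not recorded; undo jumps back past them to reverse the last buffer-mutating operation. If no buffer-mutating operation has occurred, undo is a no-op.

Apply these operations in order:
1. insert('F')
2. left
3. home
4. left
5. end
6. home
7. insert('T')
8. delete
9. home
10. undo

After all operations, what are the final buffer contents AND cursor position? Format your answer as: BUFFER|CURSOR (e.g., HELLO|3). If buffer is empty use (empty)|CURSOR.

After op 1 (insert('F')): buf='FVDUFXDIQ' cursor=1
After op 2 (left): buf='FVDUFXDIQ' cursor=0
After op 3 (home): buf='FVDUFXDIQ' cursor=0
After op 4 (left): buf='FVDUFXDIQ' cursor=0
After op 5 (end): buf='FVDUFXDIQ' cursor=9
After op 6 (home): buf='FVDUFXDIQ' cursor=0
After op 7 (insert('T')): buf='TFVDUFXDIQ' cursor=1
After op 8 (delete): buf='TVDUFXDIQ' cursor=1
After op 9 (home): buf='TVDUFXDIQ' cursor=0
After op 10 (undo): buf='TFVDUFXDIQ' cursor=1

Answer: TFVDUFXDIQ|1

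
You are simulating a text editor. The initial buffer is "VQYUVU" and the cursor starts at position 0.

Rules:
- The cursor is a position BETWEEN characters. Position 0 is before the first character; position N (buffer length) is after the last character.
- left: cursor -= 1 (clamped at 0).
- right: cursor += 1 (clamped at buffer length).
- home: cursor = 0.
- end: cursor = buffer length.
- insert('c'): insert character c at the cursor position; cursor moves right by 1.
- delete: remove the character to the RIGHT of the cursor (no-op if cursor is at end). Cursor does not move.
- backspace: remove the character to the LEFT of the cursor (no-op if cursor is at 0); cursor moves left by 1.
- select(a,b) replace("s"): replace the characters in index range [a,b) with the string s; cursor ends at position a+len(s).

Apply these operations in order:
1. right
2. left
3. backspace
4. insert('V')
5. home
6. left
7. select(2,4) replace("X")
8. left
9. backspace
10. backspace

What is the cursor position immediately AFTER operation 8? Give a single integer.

Answer: 2

Derivation:
After op 1 (right): buf='VQYUVU' cursor=1
After op 2 (left): buf='VQYUVU' cursor=0
After op 3 (backspace): buf='VQYUVU' cursor=0
After op 4 (insert('V')): buf='VVQYUVU' cursor=1
After op 5 (home): buf='VVQYUVU' cursor=0
After op 6 (left): buf='VVQYUVU' cursor=0
After op 7 (select(2,4) replace("X")): buf='VVXUVU' cursor=3
After op 8 (left): buf='VVXUVU' cursor=2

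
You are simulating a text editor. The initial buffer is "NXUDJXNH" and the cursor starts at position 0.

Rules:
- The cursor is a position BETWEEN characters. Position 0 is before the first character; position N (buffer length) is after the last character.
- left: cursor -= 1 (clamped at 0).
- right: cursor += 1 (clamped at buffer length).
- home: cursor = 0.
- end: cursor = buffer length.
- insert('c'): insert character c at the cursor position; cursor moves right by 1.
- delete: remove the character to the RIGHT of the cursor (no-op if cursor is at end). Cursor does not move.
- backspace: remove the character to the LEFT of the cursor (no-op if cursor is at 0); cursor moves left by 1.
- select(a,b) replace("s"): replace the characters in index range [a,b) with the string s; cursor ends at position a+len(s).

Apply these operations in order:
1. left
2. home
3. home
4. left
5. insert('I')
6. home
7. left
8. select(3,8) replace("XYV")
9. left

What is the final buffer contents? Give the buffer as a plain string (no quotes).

Answer: INXXYVH

Derivation:
After op 1 (left): buf='NXUDJXNH' cursor=0
After op 2 (home): buf='NXUDJXNH' cursor=0
After op 3 (home): buf='NXUDJXNH' cursor=0
After op 4 (left): buf='NXUDJXNH' cursor=0
After op 5 (insert('I')): buf='INXUDJXNH' cursor=1
After op 6 (home): buf='INXUDJXNH' cursor=0
After op 7 (left): buf='INXUDJXNH' cursor=0
After op 8 (select(3,8) replace("XYV")): buf='INXXYVH' cursor=6
After op 9 (left): buf='INXXYVH' cursor=5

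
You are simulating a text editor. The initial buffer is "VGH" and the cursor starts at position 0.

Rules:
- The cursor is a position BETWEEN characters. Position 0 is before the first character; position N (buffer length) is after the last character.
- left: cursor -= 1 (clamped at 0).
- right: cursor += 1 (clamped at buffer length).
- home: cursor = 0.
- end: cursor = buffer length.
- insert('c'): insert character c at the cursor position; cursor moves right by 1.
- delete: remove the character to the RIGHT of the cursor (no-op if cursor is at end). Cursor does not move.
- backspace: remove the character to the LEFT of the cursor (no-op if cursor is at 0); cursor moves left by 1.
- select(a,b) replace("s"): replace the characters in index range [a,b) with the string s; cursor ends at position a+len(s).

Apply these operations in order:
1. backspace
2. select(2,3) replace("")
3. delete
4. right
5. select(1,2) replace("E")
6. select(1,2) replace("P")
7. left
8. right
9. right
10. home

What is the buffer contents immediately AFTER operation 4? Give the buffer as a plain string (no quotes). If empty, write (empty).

After op 1 (backspace): buf='VGH' cursor=0
After op 2 (select(2,3) replace("")): buf='VG' cursor=2
After op 3 (delete): buf='VG' cursor=2
After op 4 (right): buf='VG' cursor=2

Answer: VG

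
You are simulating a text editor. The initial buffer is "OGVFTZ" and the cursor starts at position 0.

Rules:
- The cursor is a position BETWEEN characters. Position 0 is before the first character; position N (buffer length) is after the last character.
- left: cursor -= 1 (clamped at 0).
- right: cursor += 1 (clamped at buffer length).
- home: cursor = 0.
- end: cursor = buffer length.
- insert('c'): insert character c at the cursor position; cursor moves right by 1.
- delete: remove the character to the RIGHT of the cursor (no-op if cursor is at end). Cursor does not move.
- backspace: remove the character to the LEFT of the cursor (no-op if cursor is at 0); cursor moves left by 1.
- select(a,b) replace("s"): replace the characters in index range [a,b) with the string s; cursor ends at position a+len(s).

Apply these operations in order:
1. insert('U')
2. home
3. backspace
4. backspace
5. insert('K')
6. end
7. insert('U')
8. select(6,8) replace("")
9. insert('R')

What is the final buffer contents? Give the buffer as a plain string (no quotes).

Answer: KUOGVFRU

Derivation:
After op 1 (insert('U')): buf='UOGVFTZ' cursor=1
After op 2 (home): buf='UOGVFTZ' cursor=0
After op 3 (backspace): buf='UOGVFTZ' cursor=0
After op 4 (backspace): buf='UOGVFTZ' cursor=0
After op 5 (insert('K')): buf='KUOGVFTZ' cursor=1
After op 6 (end): buf='KUOGVFTZ' cursor=8
After op 7 (insert('U')): buf='KUOGVFTZU' cursor=9
After op 8 (select(6,8) replace("")): buf='KUOGVFU' cursor=6
After op 9 (insert('R')): buf='KUOGVFRU' cursor=7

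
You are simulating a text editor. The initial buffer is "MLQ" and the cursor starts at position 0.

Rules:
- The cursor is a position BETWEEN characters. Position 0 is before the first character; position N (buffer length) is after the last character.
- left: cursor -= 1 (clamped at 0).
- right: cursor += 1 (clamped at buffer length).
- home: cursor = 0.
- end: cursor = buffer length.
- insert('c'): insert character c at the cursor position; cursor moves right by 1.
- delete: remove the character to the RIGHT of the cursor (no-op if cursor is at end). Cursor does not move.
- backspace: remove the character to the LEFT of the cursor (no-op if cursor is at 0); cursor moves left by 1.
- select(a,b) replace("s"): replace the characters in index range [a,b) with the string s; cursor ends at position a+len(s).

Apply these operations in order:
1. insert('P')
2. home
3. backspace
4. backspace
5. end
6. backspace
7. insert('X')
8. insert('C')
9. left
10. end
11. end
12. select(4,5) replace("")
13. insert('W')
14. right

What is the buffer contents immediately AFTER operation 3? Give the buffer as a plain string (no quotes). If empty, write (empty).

Answer: PMLQ

Derivation:
After op 1 (insert('P')): buf='PMLQ' cursor=1
After op 2 (home): buf='PMLQ' cursor=0
After op 3 (backspace): buf='PMLQ' cursor=0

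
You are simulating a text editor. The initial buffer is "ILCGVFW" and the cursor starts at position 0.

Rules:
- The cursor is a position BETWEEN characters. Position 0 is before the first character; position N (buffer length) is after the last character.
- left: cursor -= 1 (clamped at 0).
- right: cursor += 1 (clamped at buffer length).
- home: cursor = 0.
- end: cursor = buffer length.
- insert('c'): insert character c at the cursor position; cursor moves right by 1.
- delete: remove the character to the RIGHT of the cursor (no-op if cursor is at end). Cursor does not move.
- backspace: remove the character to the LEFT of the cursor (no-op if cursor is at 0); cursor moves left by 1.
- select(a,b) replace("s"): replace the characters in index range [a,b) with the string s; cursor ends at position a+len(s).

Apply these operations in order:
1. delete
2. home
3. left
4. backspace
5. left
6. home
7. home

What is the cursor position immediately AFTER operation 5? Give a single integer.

After op 1 (delete): buf='LCGVFW' cursor=0
After op 2 (home): buf='LCGVFW' cursor=0
After op 3 (left): buf='LCGVFW' cursor=0
After op 4 (backspace): buf='LCGVFW' cursor=0
After op 5 (left): buf='LCGVFW' cursor=0

Answer: 0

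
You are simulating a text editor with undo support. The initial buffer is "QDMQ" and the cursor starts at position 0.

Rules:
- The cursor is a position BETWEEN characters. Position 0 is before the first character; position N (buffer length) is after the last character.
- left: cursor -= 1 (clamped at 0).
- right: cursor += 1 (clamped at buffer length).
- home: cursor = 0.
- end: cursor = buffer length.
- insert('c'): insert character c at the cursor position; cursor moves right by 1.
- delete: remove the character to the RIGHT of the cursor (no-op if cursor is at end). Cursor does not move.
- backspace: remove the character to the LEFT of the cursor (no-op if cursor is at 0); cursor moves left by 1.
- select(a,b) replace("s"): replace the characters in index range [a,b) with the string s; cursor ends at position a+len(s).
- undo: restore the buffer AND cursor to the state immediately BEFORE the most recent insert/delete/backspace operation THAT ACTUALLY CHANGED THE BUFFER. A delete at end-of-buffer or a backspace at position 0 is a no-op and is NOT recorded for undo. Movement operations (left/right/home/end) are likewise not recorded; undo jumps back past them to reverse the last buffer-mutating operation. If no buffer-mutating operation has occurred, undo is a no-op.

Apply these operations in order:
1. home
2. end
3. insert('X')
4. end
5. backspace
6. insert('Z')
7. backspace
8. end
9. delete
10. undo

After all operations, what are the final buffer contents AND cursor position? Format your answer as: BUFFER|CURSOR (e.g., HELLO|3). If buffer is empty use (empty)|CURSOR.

Answer: QDMQZ|5

Derivation:
After op 1 (home): buf='QDMQ' cursor=0
After op 2 (end): buf='QDMQ' cursor=4
After op 3 (insert('X')): buf='QDMQX' cursor=5
After op 4 (end): buf='QDMQX' cursor=5
After op 5 (backspace): buf='QDMQ' cursor=4
After op 6 (insert('Z')): buf='QDMQZ' cursor=5
After op 7 (backspace): buf='QDMQ' cursor=4
After op 8 (end): buf='QDMQ' cursor=4
After op 9 (delete): buf='QDMQ' cursor=4
After op 10 (undo): buf='QDMQZ' cursor=5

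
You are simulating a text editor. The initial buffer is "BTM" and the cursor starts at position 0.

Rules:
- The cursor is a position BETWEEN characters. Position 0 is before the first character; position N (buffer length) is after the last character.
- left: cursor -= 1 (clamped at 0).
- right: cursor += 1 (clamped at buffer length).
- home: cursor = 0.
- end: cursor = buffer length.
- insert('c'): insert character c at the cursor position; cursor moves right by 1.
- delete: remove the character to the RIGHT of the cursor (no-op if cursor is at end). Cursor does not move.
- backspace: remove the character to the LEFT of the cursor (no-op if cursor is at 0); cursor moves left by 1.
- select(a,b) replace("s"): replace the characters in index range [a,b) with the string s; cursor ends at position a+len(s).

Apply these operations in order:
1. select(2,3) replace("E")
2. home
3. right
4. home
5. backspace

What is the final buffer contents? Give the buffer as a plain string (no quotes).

After op 1 (select(2,3) replace("E")): buf='BTE' cursor=3
After op 2 (home): buf='BTE' cursor=0
After op 3 (right): buf='BTE' cursor=1
After op 4 (home): buf='BTE' cursor=0
After op 5 (backspace): buf='BTE' cursor=0

Answer: BTE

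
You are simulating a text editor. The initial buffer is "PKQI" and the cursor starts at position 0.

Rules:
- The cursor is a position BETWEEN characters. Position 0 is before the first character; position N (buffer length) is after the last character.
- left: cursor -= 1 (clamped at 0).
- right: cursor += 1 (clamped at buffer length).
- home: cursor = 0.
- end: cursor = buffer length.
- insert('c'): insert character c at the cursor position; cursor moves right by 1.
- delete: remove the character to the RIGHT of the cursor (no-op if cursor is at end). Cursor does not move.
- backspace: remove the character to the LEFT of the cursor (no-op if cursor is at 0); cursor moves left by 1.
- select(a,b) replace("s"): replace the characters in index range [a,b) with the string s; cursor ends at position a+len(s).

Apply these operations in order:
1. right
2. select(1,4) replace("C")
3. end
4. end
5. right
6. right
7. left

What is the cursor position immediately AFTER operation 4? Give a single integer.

Answer: 2

Derivation:
After op 1 (right): buf='PKQI' cursor=1
After op 2 (select(1,4) replace("C")): buf='PC' cursor=2
After op 3 (end): buf='PC' cursor=2
After op 4 (end): buf='PC' cursor=2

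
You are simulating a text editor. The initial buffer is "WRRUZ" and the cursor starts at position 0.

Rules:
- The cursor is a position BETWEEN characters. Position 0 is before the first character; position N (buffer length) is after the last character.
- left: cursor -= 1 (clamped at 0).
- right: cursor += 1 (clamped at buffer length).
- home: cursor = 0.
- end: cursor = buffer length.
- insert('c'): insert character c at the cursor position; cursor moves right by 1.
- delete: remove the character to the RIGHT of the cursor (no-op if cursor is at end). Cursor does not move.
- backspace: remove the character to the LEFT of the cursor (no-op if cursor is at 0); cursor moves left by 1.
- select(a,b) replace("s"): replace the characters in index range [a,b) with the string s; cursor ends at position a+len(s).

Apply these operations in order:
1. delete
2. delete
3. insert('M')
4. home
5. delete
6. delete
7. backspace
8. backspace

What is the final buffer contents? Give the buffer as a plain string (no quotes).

Answer: UZ

Derivation:
After op 1 (delete): buf='RRUZ' cursor=0
After op 2 (delete): buf='RUZ' cursor=0
After op 3 (insert('M')): buf='MRUZ' cursor=1
After op 4 (home): buf='MRUZ' cursor=0
After op 5 (delete): buf='RUZ' cursor=0
After op 6 (delete): buf='UZ' cursor=0
After op 7 (backspace): buf='UZ' cursor=0
After op 8 (backspace): buf='UZ' cursor=0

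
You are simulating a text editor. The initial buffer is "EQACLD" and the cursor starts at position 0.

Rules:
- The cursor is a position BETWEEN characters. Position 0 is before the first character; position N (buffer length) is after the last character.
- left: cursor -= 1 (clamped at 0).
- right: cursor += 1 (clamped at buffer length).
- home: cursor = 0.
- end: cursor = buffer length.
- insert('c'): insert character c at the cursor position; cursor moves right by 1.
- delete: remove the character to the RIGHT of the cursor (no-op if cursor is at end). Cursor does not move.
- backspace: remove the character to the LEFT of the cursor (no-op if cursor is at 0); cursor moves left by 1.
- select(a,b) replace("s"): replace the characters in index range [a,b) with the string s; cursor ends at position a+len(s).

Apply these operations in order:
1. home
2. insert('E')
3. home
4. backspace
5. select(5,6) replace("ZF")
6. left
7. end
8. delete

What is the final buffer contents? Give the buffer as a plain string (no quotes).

After op 1 (home): buf='EQACLD' cursor=0
After op 2 (insert('E')): buf='EEQACLD' cursor=1
After op 3 (home): buf='EEQACLD' cursor=0
After op 4 (backspace): buf='EEQACLD' cursor=0
After op 5 (select(5,6) replace("ZF")): buf='EEQACZFD' cursor=7
After op 6 (left): buf='EEQACZFD' cursor=6
After op 7 (end): buf='EEQACZFD' cursor=8
After op 8 (delete): buf='EEQACZFD' cursor=8

Answer: EEQACZFD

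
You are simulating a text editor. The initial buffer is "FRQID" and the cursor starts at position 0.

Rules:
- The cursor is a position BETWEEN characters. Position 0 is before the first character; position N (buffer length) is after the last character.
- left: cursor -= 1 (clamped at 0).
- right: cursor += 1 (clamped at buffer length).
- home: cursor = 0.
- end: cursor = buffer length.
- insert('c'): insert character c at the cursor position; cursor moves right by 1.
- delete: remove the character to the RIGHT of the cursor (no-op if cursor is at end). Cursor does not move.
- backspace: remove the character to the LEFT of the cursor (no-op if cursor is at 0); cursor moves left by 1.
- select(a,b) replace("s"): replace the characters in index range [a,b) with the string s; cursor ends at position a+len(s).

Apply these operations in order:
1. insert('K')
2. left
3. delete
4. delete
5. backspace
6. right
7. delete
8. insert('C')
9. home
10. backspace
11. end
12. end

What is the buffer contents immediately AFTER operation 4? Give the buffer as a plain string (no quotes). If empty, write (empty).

Answer: RQID

Derivation:
After op 1 (insert('K')): buf='KFRQID' cursor=1
After op 2 (left): buf='KFRQID' cursor=0
After op 3 (delete): buf='FRQID' cursor=0
After op 4 (delete): buf='RQID' cursor=0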